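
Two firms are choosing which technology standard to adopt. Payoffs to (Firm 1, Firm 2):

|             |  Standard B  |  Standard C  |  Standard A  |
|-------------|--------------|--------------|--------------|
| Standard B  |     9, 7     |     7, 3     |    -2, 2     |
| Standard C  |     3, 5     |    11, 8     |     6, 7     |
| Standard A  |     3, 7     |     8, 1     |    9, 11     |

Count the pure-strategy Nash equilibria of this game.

Both Standard B: Firm 1 gets 9 (best alternative 3); Firm 2 gets 7 (best alternative 3). Neither deviates — NE.
Both Standard C: Firm 1 gets 11 (best alternative 8); Firm 2 gets 8 (best alternative 7). Neither deviates — NE.
Both Standard A: Firm 1 gets 9 (best alternative 6); Firm 2 gets 11 (best alternative 7). Neither deviates — NE.
(Standard A, Standard C) is not a NE: Firm 1 would switch to Standard C (11 > 8).
No other cell survives both best-response checks, so there are 3 pure NE.

3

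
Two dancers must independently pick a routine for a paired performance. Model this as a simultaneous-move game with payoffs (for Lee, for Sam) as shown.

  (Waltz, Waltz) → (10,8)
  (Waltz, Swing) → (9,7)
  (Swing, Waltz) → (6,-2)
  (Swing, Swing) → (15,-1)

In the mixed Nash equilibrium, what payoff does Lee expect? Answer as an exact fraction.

Sam mixes with probability q on Waltz, chosen so Lee is indifferent: 10q + 9(1−q) = 6q + 15(1−q) gives q = 3/5.
Lee's expected payoff (from either row, since indifferent) is 10·3/5 + 9·2/5 = 48/5.

48/5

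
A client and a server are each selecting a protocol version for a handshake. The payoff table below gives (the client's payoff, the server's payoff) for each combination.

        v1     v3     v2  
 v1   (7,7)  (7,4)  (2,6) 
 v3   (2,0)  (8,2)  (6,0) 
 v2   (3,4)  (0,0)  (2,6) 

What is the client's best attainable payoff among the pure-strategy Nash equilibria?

8

Both v1 is a pure NE (the client: 7 ≥ 3; the server: 7 ≥ 6). The client gets 7.
Both v3 is a pure NE (the client: 8 ≥ 7; the server: 2 ≥ 0). The client gets 8.
Every other cell has a profitable deviation for at least one player. Highest of {7, 8} is 8.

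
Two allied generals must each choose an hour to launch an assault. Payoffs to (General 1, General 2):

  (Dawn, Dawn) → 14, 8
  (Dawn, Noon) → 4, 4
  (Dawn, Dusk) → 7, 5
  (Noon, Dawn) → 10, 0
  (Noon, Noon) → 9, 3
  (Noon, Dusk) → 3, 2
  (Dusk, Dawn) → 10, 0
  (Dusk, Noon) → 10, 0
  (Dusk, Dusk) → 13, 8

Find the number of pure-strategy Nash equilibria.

2

Both Dawn: General 1 gets 14 (best alternative 10); General 2 gets 8 (best alternative 5). Neither deviates — NE.
Both Dusk: General 1 gets 13 (best alternative 7); General 2 gets 8 (best alternative 0). Neither deviates — NE.
Both Noon is not a NE: General 1 would switch to Dusk (10 > 9).
No other cell survives both best-response checks, so there are 2 pure NE.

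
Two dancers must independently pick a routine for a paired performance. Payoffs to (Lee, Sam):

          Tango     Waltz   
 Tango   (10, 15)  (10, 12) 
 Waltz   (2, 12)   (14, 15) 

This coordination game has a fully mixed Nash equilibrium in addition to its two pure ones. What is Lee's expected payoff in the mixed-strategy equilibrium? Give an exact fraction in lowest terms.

10

Sam mixes with probability q on Tango, chosen so Lee is indifferent: 10q + 10(1−q) = 2q + 14(1−q) gives q = 1/3.
Lee's expected payoff (from either row, since indifferent) is 10·1/3 + 10·2/3 = 10.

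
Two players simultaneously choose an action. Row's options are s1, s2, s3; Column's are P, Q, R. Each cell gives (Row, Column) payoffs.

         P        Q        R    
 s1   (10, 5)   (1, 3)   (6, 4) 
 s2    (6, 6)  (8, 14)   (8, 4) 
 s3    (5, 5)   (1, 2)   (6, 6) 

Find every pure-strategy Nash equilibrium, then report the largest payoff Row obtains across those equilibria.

10

(s1, P) is a pure NE (Row: 10 ≥ 6; Column: 5 ≥ 4). Row gets 10.
(s2, Q) is a pure NE (Row: 8 ≥ 1; Column: 14 ≥ 6). Row gets 8.
Every other cell has a profitable deviation for at least one player. Highest of {10, 8} is 10.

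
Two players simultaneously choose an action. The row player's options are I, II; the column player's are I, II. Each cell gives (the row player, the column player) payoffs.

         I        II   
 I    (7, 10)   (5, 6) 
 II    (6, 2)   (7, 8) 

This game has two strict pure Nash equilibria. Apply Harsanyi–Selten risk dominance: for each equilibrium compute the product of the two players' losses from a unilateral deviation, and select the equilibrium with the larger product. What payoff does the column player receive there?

At both I: the row player loses 7 − 6 = 1 by deviating; the column player loses 10 − 6 = 4. Product = 1·4 = 4.
At both II: the row player loses 7 − 5 = 2 by deviating; the column player loses 8 − 2 = 6. Product = 2·6 = 12.
12 > 4, so both II is risk-dominant. The column player's payoff there is 8.

8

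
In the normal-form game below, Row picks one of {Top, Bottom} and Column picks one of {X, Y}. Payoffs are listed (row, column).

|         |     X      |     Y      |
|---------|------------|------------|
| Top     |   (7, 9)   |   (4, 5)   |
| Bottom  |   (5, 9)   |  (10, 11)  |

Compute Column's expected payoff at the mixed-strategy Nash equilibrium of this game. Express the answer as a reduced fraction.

Row mixes with probability p on Top, chosen so Column is indifferent: 9p + 9(1−p) = 5p + 11(1−p) gives p = 1/3.
Column's expected payoff is 9·1/3 + 9·2/3 = 9.

9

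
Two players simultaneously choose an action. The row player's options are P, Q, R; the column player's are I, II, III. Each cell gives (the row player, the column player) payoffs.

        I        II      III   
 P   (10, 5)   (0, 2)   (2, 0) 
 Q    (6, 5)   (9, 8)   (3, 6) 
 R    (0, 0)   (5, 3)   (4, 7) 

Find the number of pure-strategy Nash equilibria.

3

(P, I): the row player gets 10 (best alternative 6); the column player gets 5 (best alternative 2). Neither deviates — NE.
(Q, II): the row player gets 9 (best alternative 5); the column player gets 8 (best alternative 6). Neither deviates — NE.
(R, III): the row player gets 4 (best alternative 3); the column player gets 7 (best alternative 3). Neither deviates — NE.
(R, I) is not a NE: the row player would switch to P (10 > 0).
No other cell survives both best-response checks, so there are 3 pure NE.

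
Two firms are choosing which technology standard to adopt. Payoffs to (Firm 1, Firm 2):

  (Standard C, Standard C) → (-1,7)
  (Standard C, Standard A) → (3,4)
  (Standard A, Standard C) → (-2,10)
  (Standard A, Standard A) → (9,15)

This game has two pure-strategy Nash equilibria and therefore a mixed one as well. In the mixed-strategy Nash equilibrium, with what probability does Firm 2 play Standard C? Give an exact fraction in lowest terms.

Firm 2's mix q on Standard C must make Firm 1 indifferent between Standard C and Standard A.
Firm 1's payoff from Standard C: (-1)q + 3(1−q). From Standard A: (-2)q + 9(1−q).
Set equal: 1q = 6(1−q) → q = 6/7.

6/7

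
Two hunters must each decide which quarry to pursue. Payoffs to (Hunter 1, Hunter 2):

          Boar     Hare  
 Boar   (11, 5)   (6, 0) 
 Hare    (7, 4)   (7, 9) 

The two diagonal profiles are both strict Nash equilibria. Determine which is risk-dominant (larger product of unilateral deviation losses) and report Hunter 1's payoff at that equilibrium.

At both Boar: Hunter 1 loses 11 − 7 = 4 by deviating; Hunter 2 loses 5 − 0 = 5. Product = 4·5 = 20.
At both Hare: Hunter 1 loses 7 − 6 = 1 by deviating; Hunter 2 loses 9 − 4 = 5. Product = 1·5 = 5.
20 > 5, so both Boar is risk-dominant. Hunter 1's payoff there is 11.

11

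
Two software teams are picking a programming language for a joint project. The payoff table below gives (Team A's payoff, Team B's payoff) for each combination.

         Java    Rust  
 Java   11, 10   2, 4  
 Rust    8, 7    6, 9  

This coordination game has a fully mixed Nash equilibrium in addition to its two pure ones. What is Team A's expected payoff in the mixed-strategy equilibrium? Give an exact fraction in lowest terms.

50/7

Team B mixes with probability q on Java, chosen so Team A is indifferent: 11q + 2(1−q) = 8q + 6(1−q) gives q = 4/7.
Team A's expected payoff (from either row, since indifferent) is 11·4/7 + 2·3/7 = 50/7.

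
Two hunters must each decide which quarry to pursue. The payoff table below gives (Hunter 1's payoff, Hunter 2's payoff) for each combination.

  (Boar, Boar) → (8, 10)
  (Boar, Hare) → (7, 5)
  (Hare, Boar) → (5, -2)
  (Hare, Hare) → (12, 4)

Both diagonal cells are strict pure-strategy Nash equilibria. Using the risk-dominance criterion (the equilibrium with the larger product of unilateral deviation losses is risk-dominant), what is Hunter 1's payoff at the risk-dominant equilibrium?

At both Boar: Hunter 1 loses 8 − 5 = 3 by deviating; Hunter 2 loses 10 − 5 = 5. Product = 3·5 = 15.
At both Hare: Hunter 1 loses 12 − 7 = 5 by deviating; Hunter 2 loses 4 − (-2) = 6. Product = 5·6 = 30.
30 > 15, so both Hare is risk-dominant. Hunter 1's payoff there is 12.

12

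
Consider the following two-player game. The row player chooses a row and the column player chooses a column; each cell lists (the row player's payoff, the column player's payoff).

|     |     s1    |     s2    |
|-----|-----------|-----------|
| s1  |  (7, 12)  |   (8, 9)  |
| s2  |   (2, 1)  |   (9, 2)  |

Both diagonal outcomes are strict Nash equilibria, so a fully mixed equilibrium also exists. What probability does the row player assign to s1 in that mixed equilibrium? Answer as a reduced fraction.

1/4

The row player's mix p on s1 must make the column player indifferent between s1 and s2.
The column player's payoff from s1: 12p + 1(1−p). From s2: 9p + 2(1−p).
Set equal: 3p = 1(1−p) → p = 1/4.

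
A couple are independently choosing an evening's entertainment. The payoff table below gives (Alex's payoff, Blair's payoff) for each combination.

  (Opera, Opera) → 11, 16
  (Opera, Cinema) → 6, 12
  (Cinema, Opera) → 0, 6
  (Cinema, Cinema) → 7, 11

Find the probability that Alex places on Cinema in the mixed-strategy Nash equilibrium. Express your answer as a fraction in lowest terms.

Alex's mix p on Opera must make Blair indifferent between Opera and Cinema.
Blair's payoff from Opera: 16p + 6(1−p). From Cinema: 12p + 11(1−p).
Set equal: 4p = 5(1−p) → p = 5/9.
Probability on Cinema is 1 − 5/9 = 4/9.

4/9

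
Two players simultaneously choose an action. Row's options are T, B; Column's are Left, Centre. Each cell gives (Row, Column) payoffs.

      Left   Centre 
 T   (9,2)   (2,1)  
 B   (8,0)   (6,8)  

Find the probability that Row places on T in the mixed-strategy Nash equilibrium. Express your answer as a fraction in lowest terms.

8/9

Row's mix p on T must make Column indifferent between Left and Centre.
Column's payoff from Left: 2p + 0(1−p). From Centre: 1p + 8(1−p).
Set equal: 1p = 8(1−p) → p = 8/9.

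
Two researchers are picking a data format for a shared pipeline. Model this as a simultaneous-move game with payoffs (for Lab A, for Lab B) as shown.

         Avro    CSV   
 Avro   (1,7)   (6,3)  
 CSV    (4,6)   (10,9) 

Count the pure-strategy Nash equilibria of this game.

Both CSV: Lab A gets 10 (best alternative 6); Lab B gets 9 (best alternative 6). Neither deviates — NE.
Both Avro is not a NE: Lab A would switch to CSV (4 > 1).
No other cell survives both best-response checks, so there is 1 pure NE.

1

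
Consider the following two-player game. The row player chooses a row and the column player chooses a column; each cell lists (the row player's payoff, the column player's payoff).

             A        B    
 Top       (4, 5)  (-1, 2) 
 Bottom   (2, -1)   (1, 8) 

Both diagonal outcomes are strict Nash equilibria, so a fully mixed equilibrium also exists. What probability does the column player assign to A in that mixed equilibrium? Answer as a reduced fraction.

1/2

The column player's mix q on A must make the row player indifferent between Top and Bottom.
The row player's payoff from Top: 4q + (-1)(1−q). From Bottom: 2q + 1(1−q).
Set equal: 2q = 2(1−q) → q = 2/4 = 1/2.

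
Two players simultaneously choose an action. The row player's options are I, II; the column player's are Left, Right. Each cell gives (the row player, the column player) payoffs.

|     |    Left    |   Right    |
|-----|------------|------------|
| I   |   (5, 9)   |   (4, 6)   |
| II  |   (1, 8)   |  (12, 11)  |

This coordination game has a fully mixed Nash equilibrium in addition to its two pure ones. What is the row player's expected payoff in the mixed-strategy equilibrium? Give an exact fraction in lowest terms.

The column player mixes with probability q on Left, chosen so the row player is indifferent: 5q + 4(1−q) = 1q + 12(1−q) gives q = 2/3.
The row player's expected payoff (from either row, since indifferent) is 5·2/3 + 4·1/3 = 14/3.

14/3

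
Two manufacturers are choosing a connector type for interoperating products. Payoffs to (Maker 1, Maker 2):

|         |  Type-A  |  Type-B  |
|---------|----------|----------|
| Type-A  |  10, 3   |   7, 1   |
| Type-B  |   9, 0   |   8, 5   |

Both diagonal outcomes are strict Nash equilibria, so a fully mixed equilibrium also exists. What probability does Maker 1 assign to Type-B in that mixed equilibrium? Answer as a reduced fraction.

2/7

Maker 1's mix p on Type-A must make Maker 2 indifferent between Type-A and Type-B.
Maker 2's payoff from Type-A: 3p + 0(1−p). From Type-B: 1p + 5(1−p).
Set equal: 2p = 5(1−p) → p = 5/7.
Probability on Type-B is 1 − 5/7 = 2/7.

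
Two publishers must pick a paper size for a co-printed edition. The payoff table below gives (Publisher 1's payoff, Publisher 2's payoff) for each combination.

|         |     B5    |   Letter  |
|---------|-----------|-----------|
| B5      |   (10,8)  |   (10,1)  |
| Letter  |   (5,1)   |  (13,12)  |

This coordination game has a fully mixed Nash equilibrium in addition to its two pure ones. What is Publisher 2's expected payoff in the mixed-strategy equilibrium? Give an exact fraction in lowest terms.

95/18

Publisher 1 mixes with probability p on B5, chosen so Publisher 2 is indifferent: 8p + 1(1−p) = 1p + 12(1−p) gives p = 11/18.
Publisher 2's expected payoff is 8·11/18 + 1·7/18 = 95/18.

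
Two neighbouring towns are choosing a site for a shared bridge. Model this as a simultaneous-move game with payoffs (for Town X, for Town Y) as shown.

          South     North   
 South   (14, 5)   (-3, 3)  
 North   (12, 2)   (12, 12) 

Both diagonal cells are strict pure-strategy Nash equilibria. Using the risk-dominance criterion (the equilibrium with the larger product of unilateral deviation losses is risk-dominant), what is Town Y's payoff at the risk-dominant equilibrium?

12

At both South: Town X loses 14 − 12 = 2 by deviating; Town Y loses 5 − 3 = 2. Product = 2·2 = 4.
At both North: Town X loses 12 − (-3) = 15 by deviating; Town Y loses 12 − 2 = 10. Product = 15·10 = 150.
150 > 4, so both North is risk-dominant. Town Y's payoff there is 12.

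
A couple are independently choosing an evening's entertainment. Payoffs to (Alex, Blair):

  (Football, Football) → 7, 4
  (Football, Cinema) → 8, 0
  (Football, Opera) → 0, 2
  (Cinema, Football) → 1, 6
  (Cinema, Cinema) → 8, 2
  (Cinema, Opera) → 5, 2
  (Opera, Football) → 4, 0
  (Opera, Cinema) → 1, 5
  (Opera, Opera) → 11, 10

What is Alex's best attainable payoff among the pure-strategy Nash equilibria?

Both Football is a pure NE (Alex: 7 ≥ 4; Blair: 4 ≥ 2). Alex gets 7.
Both Opera is a pure NE (Alex: 11 ≥ 5; Blair: 10 ≥ 5). Alex gets 11.
Every other cell has a profitable deviation for at least one player. Highest of {7, 11} is 11.

11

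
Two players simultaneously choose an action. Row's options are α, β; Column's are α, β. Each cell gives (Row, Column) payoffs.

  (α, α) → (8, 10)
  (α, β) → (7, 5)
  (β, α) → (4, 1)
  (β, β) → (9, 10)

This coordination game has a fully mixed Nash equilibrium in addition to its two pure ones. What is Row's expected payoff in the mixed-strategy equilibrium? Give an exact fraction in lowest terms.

22/3

Column mixes with probability q on α, chosen so Row is indifferent: 8q + 7(1−q) = 4q + 9(1−q) gives q = 1/3.
Row's expected payoff (from either row, since indifferent) is 8·1/3 + 7·2/3 = 22/3.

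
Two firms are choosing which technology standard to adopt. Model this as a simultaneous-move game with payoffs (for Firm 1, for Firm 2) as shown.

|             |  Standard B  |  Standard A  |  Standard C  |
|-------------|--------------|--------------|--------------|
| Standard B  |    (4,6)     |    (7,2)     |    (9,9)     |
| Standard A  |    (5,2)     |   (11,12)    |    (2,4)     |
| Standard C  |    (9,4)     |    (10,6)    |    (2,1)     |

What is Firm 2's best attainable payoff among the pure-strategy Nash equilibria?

12

(Standard B, Standard C) is a pure NE (Firm 1: 9 ≥ 2; Firm 2: 9 ≥ 6). Firm 2 gets 9.
Both Standard A is a pure NE (Firm 1: 11 ≥ 10; Firm 2: 12 ≥ 4). Firm 2 gets 12.
Every other cell has a profitable deviation for at least one player. Highest of {9, 12} is 12.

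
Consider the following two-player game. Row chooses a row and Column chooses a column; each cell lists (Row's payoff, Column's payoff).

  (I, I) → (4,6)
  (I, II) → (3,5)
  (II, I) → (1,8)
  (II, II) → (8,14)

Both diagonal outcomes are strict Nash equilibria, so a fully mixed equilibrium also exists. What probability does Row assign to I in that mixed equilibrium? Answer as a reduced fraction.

6/7

Row's mix p on I must make Column indifferent between I and II.
Column's payoff from I: 6p + 8(1−p). From II: 5p + 14(1−p).
Set equal: 1p = 6(1−p) → p = 6/7.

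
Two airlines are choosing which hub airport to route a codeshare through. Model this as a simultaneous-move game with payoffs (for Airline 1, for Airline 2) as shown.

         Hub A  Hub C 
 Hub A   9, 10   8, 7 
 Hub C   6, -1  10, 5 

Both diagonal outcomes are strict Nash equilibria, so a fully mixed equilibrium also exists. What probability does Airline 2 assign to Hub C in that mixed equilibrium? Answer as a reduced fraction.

Airline 2's mix q on Hub A must make Airline 1 indifferent between Hub A and Hub C.
Airline 1's payoff from Hub A: 9q + 8(1−q). From Hub C: 6q + 10(1−q).
Set equal: 3q = 2(1−q) → q = 2/5.
Probability on Hub C is 1 − 2/5 = 3/5.

3/5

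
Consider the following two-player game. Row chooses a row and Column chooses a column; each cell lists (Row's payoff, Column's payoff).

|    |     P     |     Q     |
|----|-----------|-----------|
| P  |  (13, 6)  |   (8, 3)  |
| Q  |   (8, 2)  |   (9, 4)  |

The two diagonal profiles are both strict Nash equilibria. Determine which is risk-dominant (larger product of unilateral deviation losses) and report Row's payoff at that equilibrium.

At both P: Row loses 13 − 8 = 5 by deviating; Column loses 6 − 3 = 3. Product = 5·3 = 15.
At both Q: Row loses 9 − 8 = 1 by deviating; Column loses 4 − 2 = 2. Product = 1·2 = 2.
15 > 2, so both P is risk-dominant. Row's payoff there is 13.

13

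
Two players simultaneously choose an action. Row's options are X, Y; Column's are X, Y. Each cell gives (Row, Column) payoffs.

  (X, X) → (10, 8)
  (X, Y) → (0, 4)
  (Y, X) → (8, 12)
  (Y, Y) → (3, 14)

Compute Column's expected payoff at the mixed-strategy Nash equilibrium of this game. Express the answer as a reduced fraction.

32/3

Row mixes with probability p on X, chosen so Column is indifferent: 8p + 12(1−p) = 4p + 14(1−p) gives p = 1/3.
Column's expected payoff is 8·1/3 + 12·2/3 = 32/3.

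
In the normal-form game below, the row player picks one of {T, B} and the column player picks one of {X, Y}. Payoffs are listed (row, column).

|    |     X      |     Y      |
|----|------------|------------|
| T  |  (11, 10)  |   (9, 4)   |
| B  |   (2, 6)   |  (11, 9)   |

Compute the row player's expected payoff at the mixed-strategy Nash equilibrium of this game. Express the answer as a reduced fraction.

The column player mixes with probability q on X, chosen so the row player is indifferent: 11q + 9(1−q) = 2q + 11(1−q) gives q = 2/11.
The row player's expected payoff (from either row, since indifferent) is 11·2/11 + 9·9/11 = 103/11.

103/11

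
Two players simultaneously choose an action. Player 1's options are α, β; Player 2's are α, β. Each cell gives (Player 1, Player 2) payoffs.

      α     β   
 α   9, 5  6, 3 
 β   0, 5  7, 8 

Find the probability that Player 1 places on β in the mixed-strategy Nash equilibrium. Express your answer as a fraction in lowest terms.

2/5

Player 1's mix p on α must make Player 2 indifferent between α and β.
Player 2's payoff from α: 5p + 5(1−p). From β: 3p + 8(1−p).
Set equal: 2p = 3(1−p) → p = 3/5.
Probability on β is 1 − 3/5 = 2/5.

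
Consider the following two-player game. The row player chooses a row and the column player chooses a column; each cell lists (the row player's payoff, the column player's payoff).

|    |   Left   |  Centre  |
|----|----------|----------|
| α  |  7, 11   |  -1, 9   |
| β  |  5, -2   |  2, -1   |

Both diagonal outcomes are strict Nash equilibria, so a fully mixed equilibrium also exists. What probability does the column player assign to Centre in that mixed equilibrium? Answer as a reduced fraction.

2/5

The column player's mix q on Left must make the row player indifferent between α and β.
The row player's payoff from α: 7q + (-1)(1−q). From β: 5q + 2(1−q).
Set equal: 2q = 3(1−q) → q = 3/5.
Probability on Centre is 1 − 3/5 = 2/5.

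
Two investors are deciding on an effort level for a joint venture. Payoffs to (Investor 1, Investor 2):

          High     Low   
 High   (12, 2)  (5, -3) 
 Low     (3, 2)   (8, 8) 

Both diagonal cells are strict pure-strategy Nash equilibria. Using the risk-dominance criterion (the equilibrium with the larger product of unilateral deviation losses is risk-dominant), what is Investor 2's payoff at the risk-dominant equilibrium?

2

At both High: Investor 1 loses 12 − 3 = 9 by deviating; Investor 2 loses 2 − (-3) = 5. Product = 9·5 = 45.
At both Low: Investor 1 loses 8 − 5 = 3 by deviating; Investor 2 loses 8 − 2 = 6. Product = 3·6 = 18.
45 > 18, so both High is risk-dominant. Investor 2's payoff there is 2.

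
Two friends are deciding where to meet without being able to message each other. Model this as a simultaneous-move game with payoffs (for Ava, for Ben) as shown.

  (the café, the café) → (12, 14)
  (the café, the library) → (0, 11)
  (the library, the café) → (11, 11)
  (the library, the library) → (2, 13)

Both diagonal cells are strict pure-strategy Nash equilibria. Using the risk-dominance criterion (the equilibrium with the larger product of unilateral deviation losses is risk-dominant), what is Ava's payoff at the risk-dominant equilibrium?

At both the café: Ava loses 12 − 11 = 1 by deviating; Ben loses 14 − 11 = 3. Product = 1·3 = 3.
At both the library: Ava loses 2 − 0 = 2 by deviating; Ben loses 13 − 11 = 2. Product = 2·2 = 4.
4 > 3, so both the library is risk-dominant. Ava's payoff there is 2.

2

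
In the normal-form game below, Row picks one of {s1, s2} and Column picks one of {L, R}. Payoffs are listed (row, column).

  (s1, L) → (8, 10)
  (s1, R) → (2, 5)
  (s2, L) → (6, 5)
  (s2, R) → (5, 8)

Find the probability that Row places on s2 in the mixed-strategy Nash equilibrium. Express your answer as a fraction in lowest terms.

5/8

Row's mix p on s1 must make Column indifferent between L and R.
Column's payoff from L: 10p + 5(1−p). From R: 5p + 8(1−p).
Set equal: 5p = 3(1−p) → p = 3/8.
Probability on s2 is 1 − 3/8 = 5/8.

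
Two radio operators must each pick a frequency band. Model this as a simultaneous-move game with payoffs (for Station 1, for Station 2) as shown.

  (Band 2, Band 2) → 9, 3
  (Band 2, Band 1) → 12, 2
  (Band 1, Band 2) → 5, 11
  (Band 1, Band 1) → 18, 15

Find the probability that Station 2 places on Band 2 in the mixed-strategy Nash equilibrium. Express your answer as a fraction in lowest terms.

Station 2's mix q on Band 2 must make Station 1 indifferent between Band 2 and Band 1.
Station 1's payoff from Band 2: 9q + 12(1−q). From Band 1: 5q + 18(1−q).
Set equal: 4q = 6(1−q) → q = 6/10 = 3/5.

3/5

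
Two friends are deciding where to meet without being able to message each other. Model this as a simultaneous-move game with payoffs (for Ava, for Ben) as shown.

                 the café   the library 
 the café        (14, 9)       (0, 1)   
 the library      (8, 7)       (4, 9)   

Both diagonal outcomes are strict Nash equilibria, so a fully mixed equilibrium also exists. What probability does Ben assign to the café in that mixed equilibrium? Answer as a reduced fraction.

2/5

Ben's mix q on the café must make Ava indifferent between the café and the library.
Ava's payoff from the café: 14q + 0(1−q). From the library: 8q + 4(1−q).
Set equal: 6q = 4(1−q) → q = 4/10 = 2/5.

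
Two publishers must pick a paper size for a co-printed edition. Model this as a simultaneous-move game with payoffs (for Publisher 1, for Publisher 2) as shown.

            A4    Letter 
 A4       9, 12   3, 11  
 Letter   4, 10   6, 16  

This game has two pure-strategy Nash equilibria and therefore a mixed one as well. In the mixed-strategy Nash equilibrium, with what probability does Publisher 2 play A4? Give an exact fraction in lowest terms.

3/8

Publisher 2's mix q on A4 must make Publisher 1 indifferent between A4 and Letter.
Publisher 1's payoff from A4: 9q + 3(1−q). From Letter: 4q + 6(1−q).
Set equal: 5q = 3(1−q) → q = 3/8.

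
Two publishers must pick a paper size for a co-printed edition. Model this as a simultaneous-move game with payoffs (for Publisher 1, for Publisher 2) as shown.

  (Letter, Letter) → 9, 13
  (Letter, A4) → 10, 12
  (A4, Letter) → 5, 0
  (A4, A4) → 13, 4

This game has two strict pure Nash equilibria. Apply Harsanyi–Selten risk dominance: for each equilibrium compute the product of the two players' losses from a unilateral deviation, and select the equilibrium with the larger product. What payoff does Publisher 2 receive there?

4

At both Letter: Publisher 1 loses 9 − 5 = 4 by deviating; Publisher 2 loses 13 − 12 = 1. Product = 4·1 = 4.
At both A4: Publisher 1 loses 13 − 10 = 3 by deviating; Publisher 2 loses 4 − 0 = 4. Product = 3·4 = 12.
12 > 4, so both A4 is risk-dominant. Publisher 2's payoff there is 4.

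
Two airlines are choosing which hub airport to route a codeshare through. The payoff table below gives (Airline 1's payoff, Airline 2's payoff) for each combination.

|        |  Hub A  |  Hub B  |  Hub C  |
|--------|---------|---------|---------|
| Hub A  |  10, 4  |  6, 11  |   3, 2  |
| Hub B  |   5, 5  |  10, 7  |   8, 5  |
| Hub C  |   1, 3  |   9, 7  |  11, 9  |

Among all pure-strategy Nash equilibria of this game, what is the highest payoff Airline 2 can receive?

9

Both Hub B is a pure NE (Airline 1: 10 ≥ 9; Airline 2: 7 ≥ 5). Airline 2 gets 7.
Both Hub C is a pure NE (Airline 1: 11 ≥ 8; Airline 2: 9 ≥ 7). Airline 2 gets 9.
Every other cell has a profitable deviation for at least one player. Highest of {7, 9} is 9.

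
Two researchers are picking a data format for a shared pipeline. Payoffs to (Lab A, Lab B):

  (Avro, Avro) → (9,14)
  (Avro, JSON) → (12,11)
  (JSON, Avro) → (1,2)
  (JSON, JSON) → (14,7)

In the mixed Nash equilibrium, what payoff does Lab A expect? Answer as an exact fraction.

57/5

Lab B mixes with probability q on Avro, chosen so Lab A is indifferent: 9q + 12(1−q) = 1q + 14(1−q) gives q = 1/5.
Lab A's expected payoff (from either row, since indifferent) is 9·1/5 + 12·4/5 = 57/5.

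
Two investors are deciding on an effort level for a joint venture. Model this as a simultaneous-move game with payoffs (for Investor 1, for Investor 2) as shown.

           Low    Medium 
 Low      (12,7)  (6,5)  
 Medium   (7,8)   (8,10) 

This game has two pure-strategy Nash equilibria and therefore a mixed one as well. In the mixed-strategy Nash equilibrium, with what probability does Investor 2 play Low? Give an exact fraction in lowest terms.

Investor 2's mix q on Low must make Investor 1 indifferent between Low and Medium.
Investor 1's payoff from Low: 12q + 6(1−q). From Medium: 7q + 8(1−q).
Set equal: 5q = 2(1−q) → q = 2/7.

2/7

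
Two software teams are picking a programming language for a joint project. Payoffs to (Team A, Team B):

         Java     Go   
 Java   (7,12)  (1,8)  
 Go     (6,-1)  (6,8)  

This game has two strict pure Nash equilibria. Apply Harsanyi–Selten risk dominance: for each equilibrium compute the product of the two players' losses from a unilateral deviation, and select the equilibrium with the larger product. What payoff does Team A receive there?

At both Java: Team A loses 7 − 6 = 1 by deviating; Team B loses 12 − 8 = 4. Product = 1·4 = 4.
At both Go: Team A loses 6 − 1 = 5 by deviating; Team B loses 8 − (-1) = 9. Product = 5·9 = 45.
45 > 4, so both Go is risk-dominant. Team A's payoff there is 6.

6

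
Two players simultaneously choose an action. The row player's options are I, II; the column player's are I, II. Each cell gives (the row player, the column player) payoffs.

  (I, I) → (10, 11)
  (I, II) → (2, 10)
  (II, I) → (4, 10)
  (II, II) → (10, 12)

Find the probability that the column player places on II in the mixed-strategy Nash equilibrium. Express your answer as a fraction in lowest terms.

3/7

The column player's mix q on I must make the row player indifferent between I and II.
The row player's payoff from I: 10q + 2(1−q). From II: 4q + 10(1−q).
Set equal: 6q = 8(1−q) → q = 8/14 = 4/7.
Probability on II is 1 − 4/7 = 3/7.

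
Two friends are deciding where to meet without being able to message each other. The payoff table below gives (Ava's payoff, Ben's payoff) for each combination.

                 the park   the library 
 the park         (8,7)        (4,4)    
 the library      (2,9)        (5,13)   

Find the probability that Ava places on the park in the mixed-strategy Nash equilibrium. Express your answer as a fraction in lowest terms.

Ava's mix p on the park must make Ben indifferent between the park and the library.
Ben's payoff from the park: 7p + 9(1−p). From the library: 4p + 13(1−p).
Set equal: 3p = 4(1−p) → p = 4/7.

4/7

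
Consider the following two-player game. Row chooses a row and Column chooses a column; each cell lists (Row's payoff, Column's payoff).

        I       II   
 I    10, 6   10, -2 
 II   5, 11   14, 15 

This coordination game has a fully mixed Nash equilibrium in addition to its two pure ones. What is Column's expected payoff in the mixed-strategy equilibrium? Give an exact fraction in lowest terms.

Row mixes with probability p on I, chosen so Column is indifferent: 6p + 11(1−p) = (-2)p + 15(1−p) gives p = 1/3.
Column's expected payoff is 6·1/3 + 11·2/3 = 28/3.

28/3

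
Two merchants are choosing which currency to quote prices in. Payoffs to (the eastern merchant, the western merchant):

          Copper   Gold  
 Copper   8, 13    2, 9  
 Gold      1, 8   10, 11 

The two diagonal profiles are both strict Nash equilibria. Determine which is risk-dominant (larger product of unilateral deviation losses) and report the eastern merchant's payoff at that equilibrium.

At both Copper: the eastern merchant loses 8 − 1 = 7 by deviating; the western merchant loses 13 − 9 = 4. Product = 7·4 = 28.
At both Gold: the eastern merchant loses 10 − 2 = 8 by deviating; the western merchant loses 11 − 8 = 3. Product = 8·3 = 24.
28 > 24, so both Copper is risk-dominant. The eastern merchant's payoff there is 8.

8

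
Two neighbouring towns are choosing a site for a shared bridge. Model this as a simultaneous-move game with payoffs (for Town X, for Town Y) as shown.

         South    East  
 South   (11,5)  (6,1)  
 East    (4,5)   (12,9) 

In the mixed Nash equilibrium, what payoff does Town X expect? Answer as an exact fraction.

108/13

Town Y mixes with probability q on South, chosen so Town X is indifferent: 11q + 6(1−q) = 4q + 12(1−q) gives q = 6/13.
Town X's expected payoff (from either row, since indifferent) is 11·6/13 + 6·7/13 = 108/13.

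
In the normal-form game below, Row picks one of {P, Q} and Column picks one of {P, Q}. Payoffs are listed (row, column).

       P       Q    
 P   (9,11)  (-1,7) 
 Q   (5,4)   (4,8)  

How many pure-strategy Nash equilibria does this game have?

2

Both P: Row gets 9 (best alternative 5); Column gets 11 (best alternative 7). Neither deviates — NE.
Both Q: Row gets 4 (best alternative -1); Column gets 8 (best alternative 4). Neither deviates — NE.
(P, Q) is not a NE: Row would switch to Q (4 > -1).
No other cell survives both best-response checks, so there are 2 pure NE.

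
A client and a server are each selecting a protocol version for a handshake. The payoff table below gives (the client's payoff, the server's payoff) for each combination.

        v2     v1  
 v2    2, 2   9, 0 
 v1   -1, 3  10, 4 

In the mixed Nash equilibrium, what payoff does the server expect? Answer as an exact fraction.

8/3

The client mixes with probability p on v2, chosen so the server is indifferent: 2p + 3(1−p) = 0p + 4(1−p) gives p = 1/3.
The server's expected payoff is 2·1/3 + 3·2/3 = 8/3.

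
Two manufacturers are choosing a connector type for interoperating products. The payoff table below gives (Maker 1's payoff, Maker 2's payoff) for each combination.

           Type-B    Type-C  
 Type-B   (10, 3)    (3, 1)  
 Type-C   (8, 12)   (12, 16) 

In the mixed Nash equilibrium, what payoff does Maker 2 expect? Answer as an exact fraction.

6

Maker 1 mixes with probability p on Type-B, chosen so Maker 2 is indifferent: 3p + 12(1−p) = 1p + 16(1−p) gives p = 2/3.
Maker 2's expected payoff is 3·2/3 + 12·1/3 = 6.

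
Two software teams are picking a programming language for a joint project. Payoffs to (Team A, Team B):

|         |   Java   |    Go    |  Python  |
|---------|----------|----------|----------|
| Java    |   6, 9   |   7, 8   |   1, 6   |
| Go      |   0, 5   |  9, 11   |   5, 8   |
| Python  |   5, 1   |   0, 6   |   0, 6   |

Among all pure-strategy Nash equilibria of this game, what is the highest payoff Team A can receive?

Both Java is a pure NE (Team A: 6 ≥ 5; Team B: 9 ≥ 8). Team A gets 6.
Both Go is a pure NE (Team A: 9 ≥ 7; Team B: 11 ≥ 8). Team A gets 9.
Every other cell has a profitable deviation for at least one player. Highest of {6, 9} is 9.

9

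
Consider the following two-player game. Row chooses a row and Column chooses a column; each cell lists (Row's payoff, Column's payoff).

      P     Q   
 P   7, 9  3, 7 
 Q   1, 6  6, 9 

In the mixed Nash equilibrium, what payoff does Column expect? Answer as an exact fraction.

Row mixes with probability p on P, chosen so Column is indifferent: 9p + 6(1−p) = 7p + 9(1−p) gives p = 3/5.
Column's expected payoff is 9·3/5 + 6·2/5 = 39/5.

39/5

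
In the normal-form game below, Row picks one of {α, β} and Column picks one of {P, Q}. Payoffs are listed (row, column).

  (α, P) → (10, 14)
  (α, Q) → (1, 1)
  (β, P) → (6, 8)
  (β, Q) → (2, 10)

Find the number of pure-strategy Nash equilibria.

2

(α, P): Row gets 10 (best alternative 6); Column gets 14 (best alternative 1). Neither deviates — NE.
(β, Q): Row gets 2 (best alternative 1); Column gets 10 (best alternative 8). Neither deviates — NE.
(α, Q) is not a NE: Row would switch to β (2 > 1).
No other cell survives both best-response checks, so there are 2 pure NE.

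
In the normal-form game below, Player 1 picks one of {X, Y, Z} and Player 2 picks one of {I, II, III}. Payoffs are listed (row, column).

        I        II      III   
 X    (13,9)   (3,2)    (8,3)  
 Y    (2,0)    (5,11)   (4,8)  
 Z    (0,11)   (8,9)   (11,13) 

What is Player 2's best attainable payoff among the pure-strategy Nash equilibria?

(X, I) is a pure NE (Player 1: 13 ≥ 2; Player 2: 9 ≥ 3). Player 2 gets 9.
(Z, III) is a pure NE (Player 1: 11 ≥ 8; Player 2: 13 ≥ 11). Player 2 gets 13.
Every other cell has a profitable deviation for at least one player. Highest of {9, 13} is 13.

13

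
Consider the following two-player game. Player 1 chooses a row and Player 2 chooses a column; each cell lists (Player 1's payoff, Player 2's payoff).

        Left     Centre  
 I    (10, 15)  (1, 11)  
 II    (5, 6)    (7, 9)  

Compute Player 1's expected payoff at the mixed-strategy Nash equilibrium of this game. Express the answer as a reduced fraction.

65/11

Player 2 mixes with probability q on Left, chosen so Player 1 is indifferent: 10q + 1(1−q) = 5q + 7(1−q) gives q = 6/11.
Player 1's expected payoff (from either row, since indifferent) is 10·6/11 + 1·5/11 = 65/11.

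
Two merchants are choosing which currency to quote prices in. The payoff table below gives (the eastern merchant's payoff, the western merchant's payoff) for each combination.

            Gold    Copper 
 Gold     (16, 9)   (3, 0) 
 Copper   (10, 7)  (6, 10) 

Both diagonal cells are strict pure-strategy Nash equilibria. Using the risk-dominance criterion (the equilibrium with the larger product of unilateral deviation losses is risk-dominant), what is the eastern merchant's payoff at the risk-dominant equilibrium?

16

At both Gold: the eastern merchant loses 16 − 10 = 6 by deviating; the western merchant loses 9 − 0 = 9. Product = 6·9 = 54.
At both Copper: the eastern merchant loses 6 − 3 = 3 by deviating; the western merchant loses 10 − 7 = 3. Product = 3·3 = 9.
54 > 9, so both Gold is risk-dominant. The eastern merchant's payoff there is 16.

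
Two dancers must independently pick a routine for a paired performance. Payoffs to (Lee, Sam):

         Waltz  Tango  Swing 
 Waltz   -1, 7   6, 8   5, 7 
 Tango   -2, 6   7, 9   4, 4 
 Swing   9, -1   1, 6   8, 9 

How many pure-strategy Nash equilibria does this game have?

2

Both Tango: Lee gets 7 (best alternative 6); Sam gets 9 (best alternative 6). Neither deviates — NE.
Both Swing: Lee gets 8 (best alternative 5); Sam gets 9 (best alternative 6). Neither deviates — NE.
Both Waltz is not a NE: Lee would switch to Swing (9 > -1).
No other cell survives both best-response checks, so there are 2 pure NE.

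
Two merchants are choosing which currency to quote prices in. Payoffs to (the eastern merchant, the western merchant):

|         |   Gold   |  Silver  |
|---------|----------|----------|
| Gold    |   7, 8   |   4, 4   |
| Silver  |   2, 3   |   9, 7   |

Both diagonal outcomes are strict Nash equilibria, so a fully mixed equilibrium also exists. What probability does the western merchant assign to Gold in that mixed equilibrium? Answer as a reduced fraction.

1/2

The western merchant's mix q on Gold must make the eastern merchant indifferent between Gold and Silver.
The eastern merchant's payoff from Gold: 7q + 4(1−q). From Silver: 2q + 9(1−q).
Set equal: 5q = 5(1−q) → q = 5/10 = 1/2.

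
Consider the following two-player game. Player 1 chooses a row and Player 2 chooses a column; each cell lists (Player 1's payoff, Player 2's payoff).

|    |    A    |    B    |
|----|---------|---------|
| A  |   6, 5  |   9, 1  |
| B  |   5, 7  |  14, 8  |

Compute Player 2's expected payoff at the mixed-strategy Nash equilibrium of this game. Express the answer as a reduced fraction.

Player 1 mixes with probability p on A, chosen so Player 2 is indifferent: 5p + 7(1−p) = 1p + 8(1−p) gives p = 1/5.
Player 2's expected payoff is 5·1/5 + 7·4/5 = 33/5.

33/5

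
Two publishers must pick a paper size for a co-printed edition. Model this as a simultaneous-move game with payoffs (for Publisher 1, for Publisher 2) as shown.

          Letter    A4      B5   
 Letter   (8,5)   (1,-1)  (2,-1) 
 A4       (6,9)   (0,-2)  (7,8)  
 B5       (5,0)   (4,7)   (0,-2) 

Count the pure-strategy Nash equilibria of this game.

Both Letter: Publisher 1 gets 8 (best alternative 6); Publisher 2 gets 5 (best alternative -1). Neither deviates — NE.
(B5, A4): Publisher 1 gets 4 (best alternative 1); Publisher 2 gets 7 (best alternative 0). Neither deviates — NE.
Both A4 is not a NE: Publisher 1 would switch to B5 (4 > 0).
No other cell survives both best-response checks, so there are 2 pure NE.

2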